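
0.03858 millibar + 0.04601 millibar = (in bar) 8.459e-05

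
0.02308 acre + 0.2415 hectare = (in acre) 0.6198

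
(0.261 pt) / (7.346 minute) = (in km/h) 7.52e-07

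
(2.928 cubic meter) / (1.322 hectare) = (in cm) 0.02215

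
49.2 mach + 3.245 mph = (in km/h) 6.031e+04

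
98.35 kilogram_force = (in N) 964.5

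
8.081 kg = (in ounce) 285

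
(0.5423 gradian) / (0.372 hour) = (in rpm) 6.074e-05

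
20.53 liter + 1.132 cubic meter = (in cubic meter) 1.153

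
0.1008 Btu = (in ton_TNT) 2.542e-08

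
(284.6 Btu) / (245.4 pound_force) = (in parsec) 8.915e-15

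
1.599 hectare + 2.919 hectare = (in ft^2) 4.863e+05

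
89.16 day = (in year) 0.2443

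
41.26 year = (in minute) 2.169e+07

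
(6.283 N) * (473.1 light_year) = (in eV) 1.755e+38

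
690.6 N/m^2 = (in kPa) 0.6906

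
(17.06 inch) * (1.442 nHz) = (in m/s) 6.249e-10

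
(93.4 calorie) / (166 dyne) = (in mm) 2.354e+08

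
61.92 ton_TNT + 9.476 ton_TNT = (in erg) 2.987e+18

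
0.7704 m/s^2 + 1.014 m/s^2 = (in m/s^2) 1.784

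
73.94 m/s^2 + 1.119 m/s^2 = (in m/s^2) 75.06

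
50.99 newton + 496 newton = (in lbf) 123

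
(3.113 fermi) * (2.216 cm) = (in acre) 1.705e-20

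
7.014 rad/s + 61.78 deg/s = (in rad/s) 8.092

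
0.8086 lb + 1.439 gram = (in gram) 368.2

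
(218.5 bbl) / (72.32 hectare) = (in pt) 0.1362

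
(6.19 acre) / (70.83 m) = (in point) 1.003e+06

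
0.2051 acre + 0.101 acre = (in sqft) 1.333e+04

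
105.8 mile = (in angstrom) 1.703e+15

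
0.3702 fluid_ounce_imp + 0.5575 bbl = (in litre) 88.65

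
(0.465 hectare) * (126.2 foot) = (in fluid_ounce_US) 6.048e+09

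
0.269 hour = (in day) 0.01121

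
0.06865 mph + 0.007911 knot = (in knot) 0.06757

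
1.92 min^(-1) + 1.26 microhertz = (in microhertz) 3.2e+04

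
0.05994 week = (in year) 0.00115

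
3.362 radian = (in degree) 192.6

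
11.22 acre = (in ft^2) 4.887e+05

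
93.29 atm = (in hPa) 9.453e+04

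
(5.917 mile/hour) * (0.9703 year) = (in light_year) 8.555e-09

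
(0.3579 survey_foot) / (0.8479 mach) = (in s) 0.0003778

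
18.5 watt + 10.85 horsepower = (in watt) 8109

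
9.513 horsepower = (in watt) 7094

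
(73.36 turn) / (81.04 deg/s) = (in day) 0.003772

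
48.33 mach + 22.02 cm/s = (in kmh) 5.924e+04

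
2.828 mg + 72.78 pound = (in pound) 72.78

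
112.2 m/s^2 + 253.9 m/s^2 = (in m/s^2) 366.1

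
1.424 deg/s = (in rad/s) 0.02485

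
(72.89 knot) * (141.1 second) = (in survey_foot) 1.736e+04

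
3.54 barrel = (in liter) 562.8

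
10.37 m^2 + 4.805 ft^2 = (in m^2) 10.82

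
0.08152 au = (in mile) 7.578e+06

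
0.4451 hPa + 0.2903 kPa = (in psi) 0.04856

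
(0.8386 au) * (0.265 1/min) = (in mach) 1.627e+06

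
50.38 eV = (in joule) 8.072e-18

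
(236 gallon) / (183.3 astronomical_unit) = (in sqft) 3.507e-13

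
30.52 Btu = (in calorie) 7696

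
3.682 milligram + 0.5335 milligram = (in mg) 4.215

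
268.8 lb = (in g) 1.219e+05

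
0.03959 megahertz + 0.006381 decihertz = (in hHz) 395.9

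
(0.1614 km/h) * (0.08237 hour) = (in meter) 13.29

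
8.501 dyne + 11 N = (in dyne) 1.1e+06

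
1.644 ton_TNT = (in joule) 6.878e+09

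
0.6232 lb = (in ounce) 9.971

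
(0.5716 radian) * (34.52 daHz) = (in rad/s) 197.3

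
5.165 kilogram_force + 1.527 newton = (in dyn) 5.218e+06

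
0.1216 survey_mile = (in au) 1.308e-09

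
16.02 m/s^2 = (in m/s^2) 16.02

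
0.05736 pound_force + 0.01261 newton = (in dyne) 2.678e+04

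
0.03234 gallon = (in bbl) 0.00077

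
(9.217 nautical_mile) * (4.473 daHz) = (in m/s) 7.635e+05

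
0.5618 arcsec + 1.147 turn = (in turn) 1.147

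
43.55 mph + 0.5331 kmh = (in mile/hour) 43.88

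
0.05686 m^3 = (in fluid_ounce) 1923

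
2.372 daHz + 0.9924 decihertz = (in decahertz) 2.382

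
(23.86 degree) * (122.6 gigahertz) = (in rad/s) 5.105e+10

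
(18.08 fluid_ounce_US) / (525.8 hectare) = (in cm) 1.017e-08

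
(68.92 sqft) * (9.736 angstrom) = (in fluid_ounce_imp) 0.0002194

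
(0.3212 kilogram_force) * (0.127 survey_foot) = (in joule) 0.1219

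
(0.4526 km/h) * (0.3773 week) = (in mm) 2.869e+07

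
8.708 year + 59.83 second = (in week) 454.1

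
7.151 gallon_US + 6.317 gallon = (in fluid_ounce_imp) 1794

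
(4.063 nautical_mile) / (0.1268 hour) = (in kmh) 59.34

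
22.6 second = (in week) 3.737e-05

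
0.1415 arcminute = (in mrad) 0.04116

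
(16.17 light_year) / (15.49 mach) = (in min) 4.834e+11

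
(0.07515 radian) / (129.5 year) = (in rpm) 1.757e-10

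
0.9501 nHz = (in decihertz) 9.501e-09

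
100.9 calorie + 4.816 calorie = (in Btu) 0.4192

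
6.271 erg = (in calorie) 1.499e-07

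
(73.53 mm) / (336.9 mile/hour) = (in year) 1.548e-11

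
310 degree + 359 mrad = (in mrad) 5770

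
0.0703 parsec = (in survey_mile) 1.348e+12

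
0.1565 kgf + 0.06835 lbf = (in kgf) 0.1875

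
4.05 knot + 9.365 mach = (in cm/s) 3.191e+05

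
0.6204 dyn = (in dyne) 0.6204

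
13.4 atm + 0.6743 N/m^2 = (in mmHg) 1.018e+04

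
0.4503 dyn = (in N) 4.503e-06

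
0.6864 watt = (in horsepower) 0.0009205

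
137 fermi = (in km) 1.37e-16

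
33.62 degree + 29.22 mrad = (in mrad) 616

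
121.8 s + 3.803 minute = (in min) 5.833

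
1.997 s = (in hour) 0.0005547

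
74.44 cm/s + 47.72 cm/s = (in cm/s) 122.2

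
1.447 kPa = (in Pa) 1447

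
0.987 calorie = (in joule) 4.13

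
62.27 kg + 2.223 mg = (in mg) 6.227e+07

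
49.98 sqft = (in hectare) 0.0004643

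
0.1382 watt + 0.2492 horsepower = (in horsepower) 0.2494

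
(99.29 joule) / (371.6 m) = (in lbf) 0.06007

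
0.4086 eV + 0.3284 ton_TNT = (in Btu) 1.302e+06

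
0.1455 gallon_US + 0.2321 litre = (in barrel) 0.004924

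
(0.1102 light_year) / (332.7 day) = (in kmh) 1.306e+08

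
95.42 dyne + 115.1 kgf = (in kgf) 115.1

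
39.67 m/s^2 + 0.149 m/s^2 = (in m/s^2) 39.82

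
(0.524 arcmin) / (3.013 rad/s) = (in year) 1.604e-12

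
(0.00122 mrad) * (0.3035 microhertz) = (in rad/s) 3.703e-13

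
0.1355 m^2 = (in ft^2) 1.459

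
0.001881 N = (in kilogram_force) 0.0001918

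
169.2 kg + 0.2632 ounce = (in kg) 169.2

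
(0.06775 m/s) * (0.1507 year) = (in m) 3.22e+05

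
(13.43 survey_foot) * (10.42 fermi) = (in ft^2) 4.591e-13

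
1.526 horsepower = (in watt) 1138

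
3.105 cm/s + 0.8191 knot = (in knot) 0.8795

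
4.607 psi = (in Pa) 3.176e+04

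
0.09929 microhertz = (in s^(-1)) 9.929e-08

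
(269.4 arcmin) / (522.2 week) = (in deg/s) 1.422e-08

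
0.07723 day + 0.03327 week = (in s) 2.679e+04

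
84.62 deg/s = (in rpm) 14.1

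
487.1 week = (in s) 2.946e+08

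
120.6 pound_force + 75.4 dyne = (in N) 536.5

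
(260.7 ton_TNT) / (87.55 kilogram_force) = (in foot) 4.168e+09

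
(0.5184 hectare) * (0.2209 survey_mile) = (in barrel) 1.159e+07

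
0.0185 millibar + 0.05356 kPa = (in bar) 0.0005541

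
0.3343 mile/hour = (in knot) 0.2905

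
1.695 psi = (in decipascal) 1.169e+05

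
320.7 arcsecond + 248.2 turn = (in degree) 8.935e+04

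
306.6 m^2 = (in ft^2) 3300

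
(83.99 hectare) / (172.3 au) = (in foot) 1.069e-07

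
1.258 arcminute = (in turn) 5.824e-05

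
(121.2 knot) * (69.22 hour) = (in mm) 1.554e+10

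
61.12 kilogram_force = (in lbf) 134.7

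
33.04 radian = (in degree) 1893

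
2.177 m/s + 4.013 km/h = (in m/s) 3.292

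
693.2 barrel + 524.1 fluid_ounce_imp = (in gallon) 2.912e+04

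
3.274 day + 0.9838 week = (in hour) 243.9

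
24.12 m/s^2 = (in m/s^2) 24.12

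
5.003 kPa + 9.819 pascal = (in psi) 0.727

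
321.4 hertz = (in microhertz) 3.214e+08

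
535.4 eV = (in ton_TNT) 2.05e-26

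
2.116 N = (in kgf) 0.2158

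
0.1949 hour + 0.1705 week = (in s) 1.038e+05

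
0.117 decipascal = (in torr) 8.776e-05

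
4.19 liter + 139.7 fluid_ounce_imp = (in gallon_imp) 1.795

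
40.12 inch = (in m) 1.019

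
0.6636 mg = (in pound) 1.463e-06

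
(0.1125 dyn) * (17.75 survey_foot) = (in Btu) 5.769e-09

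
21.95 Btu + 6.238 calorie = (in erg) 2.318e+11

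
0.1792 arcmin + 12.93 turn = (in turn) 12.93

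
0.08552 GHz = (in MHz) 85.52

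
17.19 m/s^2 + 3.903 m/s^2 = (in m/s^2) 21.09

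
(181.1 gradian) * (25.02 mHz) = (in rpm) 0.6797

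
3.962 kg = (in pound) 8.735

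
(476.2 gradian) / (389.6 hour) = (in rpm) 5.093e-05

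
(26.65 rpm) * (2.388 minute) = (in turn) 63.64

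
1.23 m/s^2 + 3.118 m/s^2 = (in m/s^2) 4.348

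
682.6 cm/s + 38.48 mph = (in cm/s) 2403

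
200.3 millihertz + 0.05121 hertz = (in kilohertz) 0.0002515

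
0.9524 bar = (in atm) 0.9399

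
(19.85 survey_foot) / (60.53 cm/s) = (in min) 0.1666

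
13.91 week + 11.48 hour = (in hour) 2348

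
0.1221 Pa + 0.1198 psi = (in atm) 0.008153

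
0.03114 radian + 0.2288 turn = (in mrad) 1469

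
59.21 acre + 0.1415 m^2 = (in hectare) 23.96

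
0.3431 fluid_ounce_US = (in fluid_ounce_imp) 0.3571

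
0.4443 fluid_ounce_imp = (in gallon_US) 0.003335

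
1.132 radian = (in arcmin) 3892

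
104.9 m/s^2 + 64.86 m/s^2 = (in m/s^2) 169.8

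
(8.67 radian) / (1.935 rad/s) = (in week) 7.408e-06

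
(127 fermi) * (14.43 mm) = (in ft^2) 1.973e-14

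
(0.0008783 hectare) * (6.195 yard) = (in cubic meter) 49.75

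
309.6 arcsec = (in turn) 0.0002389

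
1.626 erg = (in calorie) 3.886e-08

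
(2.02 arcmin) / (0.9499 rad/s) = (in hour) 1.718e-07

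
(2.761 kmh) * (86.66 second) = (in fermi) 6.646e+16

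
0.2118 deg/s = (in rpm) 0.0353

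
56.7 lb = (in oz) 907.2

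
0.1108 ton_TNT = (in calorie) 1.108e+08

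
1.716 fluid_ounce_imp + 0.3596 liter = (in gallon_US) 0.1079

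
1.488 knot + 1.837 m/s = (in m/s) 2.602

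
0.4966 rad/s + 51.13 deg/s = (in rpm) 13.26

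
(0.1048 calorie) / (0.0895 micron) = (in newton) 4.899e+06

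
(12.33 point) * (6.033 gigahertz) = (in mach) 7.707e+04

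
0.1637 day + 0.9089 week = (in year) 0.01788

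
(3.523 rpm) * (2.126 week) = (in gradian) 3.02e+07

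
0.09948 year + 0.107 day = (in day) 36.42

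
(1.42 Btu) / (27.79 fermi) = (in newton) 5.391e+16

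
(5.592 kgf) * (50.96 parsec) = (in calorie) 2.061e+19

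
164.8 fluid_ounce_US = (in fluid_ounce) 164.8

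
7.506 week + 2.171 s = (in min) 7.566e+04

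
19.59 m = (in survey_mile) 0.01217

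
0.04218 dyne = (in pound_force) 9.482e-08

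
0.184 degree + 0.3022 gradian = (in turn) 0.001267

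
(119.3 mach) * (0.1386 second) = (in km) 5.63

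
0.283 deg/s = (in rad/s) 0.004939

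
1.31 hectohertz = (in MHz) 0.000131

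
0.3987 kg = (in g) 398.7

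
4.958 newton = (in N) 4.958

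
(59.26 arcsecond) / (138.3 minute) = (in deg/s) 1.984e-06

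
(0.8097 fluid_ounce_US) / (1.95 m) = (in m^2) 1.228e-05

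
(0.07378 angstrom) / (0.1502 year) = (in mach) 4.575e-21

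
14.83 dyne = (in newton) 0.0001483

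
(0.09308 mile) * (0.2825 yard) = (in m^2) 38.7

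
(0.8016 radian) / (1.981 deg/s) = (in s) 23.18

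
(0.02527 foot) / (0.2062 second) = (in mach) 0.0001097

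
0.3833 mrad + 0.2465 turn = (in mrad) 1549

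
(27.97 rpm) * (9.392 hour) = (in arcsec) 2.043e+10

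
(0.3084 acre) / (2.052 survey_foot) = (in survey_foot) 6547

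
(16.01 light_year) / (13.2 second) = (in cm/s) 1.147e+18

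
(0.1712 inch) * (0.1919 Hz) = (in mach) 2.451e-06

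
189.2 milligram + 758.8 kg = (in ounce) 2.677e+04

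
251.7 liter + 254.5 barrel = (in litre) 4.071e+04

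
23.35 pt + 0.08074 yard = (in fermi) 8.207e+13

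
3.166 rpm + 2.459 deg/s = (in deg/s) 21.45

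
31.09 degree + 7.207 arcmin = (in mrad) 544.7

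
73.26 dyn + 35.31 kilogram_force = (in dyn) 3.463e+07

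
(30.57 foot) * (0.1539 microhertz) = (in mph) 3.208e-06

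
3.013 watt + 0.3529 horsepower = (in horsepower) 0.3569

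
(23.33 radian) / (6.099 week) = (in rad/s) 6.325e-06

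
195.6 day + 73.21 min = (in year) 0.536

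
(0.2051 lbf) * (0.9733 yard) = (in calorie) 0.1941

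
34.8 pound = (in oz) 556.8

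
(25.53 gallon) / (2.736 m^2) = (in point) 100.1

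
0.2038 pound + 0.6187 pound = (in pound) 0.8225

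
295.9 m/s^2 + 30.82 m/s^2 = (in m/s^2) 326.7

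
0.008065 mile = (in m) 12.98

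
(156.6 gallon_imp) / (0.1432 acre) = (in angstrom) 1.228e+07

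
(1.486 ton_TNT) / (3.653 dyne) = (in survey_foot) 5.584e+14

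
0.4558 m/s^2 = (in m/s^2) 0.4558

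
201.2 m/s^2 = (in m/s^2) 201.2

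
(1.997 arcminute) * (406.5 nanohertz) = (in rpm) 2.255e-09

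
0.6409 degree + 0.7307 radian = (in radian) 0.7419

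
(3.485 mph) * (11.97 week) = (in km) 1.128e+04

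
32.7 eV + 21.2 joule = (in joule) 21.2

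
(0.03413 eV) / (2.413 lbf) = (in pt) 1.444e-18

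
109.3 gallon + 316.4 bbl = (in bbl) 319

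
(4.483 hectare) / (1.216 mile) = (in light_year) 2.421e-15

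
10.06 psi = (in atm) 0.6845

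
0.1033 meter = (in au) 6.905e-13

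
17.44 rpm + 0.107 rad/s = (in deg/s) 110.8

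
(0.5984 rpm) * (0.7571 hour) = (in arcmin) 5.872e+05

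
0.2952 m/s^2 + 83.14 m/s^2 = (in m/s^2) 83.44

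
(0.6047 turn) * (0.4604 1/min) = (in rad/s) 0.02915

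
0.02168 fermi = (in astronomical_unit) 1.449e-28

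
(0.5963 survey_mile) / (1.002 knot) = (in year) 5.903e-05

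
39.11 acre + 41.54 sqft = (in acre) 39.11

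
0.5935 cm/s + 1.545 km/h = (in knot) 0.8458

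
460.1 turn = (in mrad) 2.891e+06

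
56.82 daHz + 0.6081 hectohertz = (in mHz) 6.29e+05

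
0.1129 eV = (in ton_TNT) 4.323e-30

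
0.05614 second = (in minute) 0.0009357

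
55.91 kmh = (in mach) 0.04561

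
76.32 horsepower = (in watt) 5.691e+04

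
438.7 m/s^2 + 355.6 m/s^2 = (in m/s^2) 794.3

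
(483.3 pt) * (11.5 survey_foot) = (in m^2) 0.5976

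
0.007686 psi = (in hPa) 0.5299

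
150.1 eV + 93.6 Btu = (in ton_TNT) 2.36e-05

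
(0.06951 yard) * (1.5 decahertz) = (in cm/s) 95.34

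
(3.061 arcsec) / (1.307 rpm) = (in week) 1.793e-10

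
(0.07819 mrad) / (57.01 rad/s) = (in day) 1.587e-11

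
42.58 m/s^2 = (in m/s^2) 42.58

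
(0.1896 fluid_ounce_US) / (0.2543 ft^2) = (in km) 2.373e-07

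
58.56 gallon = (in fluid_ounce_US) 7496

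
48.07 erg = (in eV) 3e+13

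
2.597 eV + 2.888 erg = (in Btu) 2.737e-10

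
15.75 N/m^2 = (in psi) 0.002284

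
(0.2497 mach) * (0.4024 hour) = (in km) 123.2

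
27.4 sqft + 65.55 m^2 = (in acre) 0.01683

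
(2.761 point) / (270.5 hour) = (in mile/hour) 2.237e-09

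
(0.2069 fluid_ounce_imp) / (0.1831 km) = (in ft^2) 3.456e-07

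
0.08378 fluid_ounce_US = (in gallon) 0.0006545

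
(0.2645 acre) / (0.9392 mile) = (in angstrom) 7.082e+09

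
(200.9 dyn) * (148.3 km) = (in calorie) 71.21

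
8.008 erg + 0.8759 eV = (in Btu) 7.59e-10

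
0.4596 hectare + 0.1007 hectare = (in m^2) 5603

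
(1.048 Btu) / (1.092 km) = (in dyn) 1.013e+05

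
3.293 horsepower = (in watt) 2456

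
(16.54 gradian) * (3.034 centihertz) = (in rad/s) 0.007883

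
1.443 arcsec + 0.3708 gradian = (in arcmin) 20.05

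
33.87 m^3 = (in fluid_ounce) 1.145e+06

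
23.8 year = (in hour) 2.085e+05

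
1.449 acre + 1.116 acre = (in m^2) 1.038e+04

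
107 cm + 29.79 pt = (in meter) 1.081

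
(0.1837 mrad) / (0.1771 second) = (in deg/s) 0.05943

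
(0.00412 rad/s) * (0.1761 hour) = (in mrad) 2612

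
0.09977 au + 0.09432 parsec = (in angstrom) 2.91e+25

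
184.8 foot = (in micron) 5.633e+07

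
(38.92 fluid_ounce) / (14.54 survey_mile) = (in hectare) 4.919e-12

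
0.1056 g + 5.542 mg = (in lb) 0.000245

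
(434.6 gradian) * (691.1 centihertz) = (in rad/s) 47.18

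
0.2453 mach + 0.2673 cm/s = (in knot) 162.4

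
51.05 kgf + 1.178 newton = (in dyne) 5.018e+07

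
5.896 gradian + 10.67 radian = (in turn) 1.713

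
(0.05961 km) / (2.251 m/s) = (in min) 0.4414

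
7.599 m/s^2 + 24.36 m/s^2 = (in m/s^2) 31.96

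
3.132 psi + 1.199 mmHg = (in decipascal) 2.175e+05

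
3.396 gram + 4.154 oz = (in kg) 0.1212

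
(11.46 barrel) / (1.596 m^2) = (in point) 3236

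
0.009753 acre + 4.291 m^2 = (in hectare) 0.004376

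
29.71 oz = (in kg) 0.8423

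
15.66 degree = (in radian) 0.2733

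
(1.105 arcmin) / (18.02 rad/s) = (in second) 1.784e-05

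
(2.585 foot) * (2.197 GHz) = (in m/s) 1.731e+09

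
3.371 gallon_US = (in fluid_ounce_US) 431.5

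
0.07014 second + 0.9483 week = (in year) 0.01819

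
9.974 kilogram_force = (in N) 97.81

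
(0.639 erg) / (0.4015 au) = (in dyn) 1.064e-13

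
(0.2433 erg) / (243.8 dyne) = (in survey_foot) 3.274e-05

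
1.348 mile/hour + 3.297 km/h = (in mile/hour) 3.397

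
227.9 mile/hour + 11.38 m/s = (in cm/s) 1.133e+04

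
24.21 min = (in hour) 0.4035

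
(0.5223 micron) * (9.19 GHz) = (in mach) 14.1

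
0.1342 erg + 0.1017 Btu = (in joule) 107.3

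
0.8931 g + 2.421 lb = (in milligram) 1.099e+06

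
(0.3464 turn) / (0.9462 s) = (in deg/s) 131.8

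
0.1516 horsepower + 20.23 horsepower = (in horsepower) 20.38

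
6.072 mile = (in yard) 1.069e+04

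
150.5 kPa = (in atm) 1.485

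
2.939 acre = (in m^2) 1.189e+04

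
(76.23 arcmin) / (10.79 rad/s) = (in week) 3.398e-09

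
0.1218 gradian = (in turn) 0.0003045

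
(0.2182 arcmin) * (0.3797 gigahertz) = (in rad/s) 2.41e+04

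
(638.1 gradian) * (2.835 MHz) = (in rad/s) 2.842e+07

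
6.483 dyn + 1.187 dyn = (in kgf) 7.821e-06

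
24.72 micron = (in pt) 0.07007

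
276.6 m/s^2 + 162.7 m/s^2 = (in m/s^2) 439.3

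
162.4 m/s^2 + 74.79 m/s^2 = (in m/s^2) 237.2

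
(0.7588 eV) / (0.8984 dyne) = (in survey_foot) 4.44e-14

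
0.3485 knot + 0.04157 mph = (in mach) 0.0005811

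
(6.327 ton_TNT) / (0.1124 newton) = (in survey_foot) 7.727e+11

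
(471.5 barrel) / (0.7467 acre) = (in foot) 0.08139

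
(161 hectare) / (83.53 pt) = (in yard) 5.975e+07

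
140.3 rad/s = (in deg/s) 8039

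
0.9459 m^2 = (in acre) 0.0002337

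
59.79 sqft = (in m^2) 5.555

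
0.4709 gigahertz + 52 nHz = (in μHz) 4.709e+14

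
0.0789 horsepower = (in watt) 58.84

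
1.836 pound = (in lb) 1.836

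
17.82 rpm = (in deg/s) 106.9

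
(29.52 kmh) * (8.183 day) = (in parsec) 1.879e-10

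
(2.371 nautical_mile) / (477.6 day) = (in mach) 3.125e-07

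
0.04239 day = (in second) 3662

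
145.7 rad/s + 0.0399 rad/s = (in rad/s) 145.7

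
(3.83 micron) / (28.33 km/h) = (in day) 5.633e-12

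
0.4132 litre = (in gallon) 0.1092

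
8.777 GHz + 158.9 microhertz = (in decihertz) 8.777e+10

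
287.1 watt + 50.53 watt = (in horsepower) 0.4528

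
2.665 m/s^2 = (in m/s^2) 2.665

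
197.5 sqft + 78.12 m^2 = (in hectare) 0.009647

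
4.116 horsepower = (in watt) 3069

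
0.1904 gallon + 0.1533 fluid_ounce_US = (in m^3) 0.0007253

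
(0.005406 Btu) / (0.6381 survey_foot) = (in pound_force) 6.593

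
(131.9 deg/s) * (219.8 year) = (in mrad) 1.596e+13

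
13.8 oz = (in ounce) 13.8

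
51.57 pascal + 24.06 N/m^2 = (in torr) 0.5673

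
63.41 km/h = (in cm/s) 1761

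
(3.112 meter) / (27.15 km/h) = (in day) 4.776e-06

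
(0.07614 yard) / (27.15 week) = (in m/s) 4.24e-09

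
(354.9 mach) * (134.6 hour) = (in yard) 6.404e+10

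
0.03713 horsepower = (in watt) 27.69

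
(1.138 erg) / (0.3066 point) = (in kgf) 0.0001073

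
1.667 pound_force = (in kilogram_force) 0.7561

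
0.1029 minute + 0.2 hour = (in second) 726.2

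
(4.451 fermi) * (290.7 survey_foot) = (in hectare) 3.944e-17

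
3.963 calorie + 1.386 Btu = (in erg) 1.479e+10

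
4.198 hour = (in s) 1.511e+04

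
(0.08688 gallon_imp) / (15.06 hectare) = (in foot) 8.604e-09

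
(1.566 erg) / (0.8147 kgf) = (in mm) 1.96e-05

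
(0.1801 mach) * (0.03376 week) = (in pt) 3.549e+09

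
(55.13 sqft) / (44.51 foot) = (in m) 0.3775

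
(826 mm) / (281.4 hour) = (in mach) 2.395e-09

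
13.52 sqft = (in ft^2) 13.52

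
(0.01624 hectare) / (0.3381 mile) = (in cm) 29.85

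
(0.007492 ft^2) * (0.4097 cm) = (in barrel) 1.794e-05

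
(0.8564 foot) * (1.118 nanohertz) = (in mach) 8.571e-13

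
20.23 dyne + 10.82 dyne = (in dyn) 31.05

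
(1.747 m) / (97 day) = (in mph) 4.663e-07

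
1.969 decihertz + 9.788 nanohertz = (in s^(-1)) 0.1969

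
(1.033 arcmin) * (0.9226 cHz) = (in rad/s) 2.772e-06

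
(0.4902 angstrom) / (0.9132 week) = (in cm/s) 8.876e-15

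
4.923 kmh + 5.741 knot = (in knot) 8.399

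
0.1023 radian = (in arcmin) 351.7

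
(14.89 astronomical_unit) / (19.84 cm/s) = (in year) 3.56e+05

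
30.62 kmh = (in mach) 0.02498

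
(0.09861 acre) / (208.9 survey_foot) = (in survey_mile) 0.003894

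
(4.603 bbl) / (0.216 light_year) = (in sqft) 3.855e-15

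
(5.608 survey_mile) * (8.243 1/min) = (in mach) 3.641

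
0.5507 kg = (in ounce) 19.43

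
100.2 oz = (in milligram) 2.841e+06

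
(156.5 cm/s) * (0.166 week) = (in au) 1.05e-06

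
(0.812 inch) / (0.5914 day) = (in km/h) 1.453e-06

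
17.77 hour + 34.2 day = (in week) 4.991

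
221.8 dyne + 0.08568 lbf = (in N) 0.3833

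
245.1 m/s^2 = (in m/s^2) 245.1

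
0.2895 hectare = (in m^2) 2895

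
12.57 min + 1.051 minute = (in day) 0.009459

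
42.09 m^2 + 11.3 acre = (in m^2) 4.577e+04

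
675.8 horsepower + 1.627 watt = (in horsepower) 675.8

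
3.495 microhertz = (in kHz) 3.495e-09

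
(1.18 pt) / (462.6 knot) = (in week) 2.892e-12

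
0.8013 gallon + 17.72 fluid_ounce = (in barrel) 0.02237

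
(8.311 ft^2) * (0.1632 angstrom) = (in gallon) 3.329e-09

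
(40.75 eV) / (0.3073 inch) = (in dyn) 8.365e-11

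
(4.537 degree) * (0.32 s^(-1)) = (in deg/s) 1.452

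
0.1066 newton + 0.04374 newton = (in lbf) 0.0338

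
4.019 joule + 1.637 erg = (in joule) 4.019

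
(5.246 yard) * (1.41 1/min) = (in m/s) 0.1127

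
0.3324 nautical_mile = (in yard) 673.2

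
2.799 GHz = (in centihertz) 2.799e+11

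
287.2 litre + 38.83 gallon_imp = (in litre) 463.7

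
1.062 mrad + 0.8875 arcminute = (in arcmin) 4.538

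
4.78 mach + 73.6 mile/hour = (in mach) 4.877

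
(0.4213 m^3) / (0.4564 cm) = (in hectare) 0.009231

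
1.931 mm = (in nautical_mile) 1.043e-06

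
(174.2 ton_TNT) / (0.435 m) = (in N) 1.676e+12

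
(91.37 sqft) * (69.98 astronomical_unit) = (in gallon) 2.348e+16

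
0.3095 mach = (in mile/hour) 235.7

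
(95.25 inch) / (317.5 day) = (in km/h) 3.175e-07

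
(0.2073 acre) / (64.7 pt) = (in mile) 22.84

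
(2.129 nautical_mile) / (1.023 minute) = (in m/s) 64.24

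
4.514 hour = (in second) 1.625e+04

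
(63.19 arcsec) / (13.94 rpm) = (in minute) 3.498e-06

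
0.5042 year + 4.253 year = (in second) 1.5e+08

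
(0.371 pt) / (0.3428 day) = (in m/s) 4.419e-09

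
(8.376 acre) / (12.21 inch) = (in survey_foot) 3.586e+05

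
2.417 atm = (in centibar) 244.9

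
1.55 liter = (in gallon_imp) 0.341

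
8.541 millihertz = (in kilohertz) 8.541e-06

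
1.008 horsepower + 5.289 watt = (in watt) 757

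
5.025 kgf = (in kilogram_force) 5.025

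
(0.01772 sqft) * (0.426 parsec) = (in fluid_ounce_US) 7.317e+17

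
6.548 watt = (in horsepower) 0.008781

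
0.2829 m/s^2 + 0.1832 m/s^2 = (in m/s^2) 0.4661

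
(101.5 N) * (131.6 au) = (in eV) 1.247e+34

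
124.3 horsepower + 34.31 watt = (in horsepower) 124.3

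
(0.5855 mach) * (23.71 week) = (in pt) 8.104e+12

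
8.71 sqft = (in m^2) 0.8092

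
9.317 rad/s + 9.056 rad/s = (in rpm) 175.4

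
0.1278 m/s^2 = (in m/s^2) 0.1278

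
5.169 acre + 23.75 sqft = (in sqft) 2.252e+05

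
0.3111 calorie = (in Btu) 0.001234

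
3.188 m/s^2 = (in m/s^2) 3.188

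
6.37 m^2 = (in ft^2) 68.57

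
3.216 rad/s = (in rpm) 30.71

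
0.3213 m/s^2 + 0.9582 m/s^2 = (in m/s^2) 1.28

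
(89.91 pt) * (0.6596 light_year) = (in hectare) 1.979e+10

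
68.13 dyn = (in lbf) 0.0001532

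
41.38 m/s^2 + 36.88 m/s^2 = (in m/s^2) 78.26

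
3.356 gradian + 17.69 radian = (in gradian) 1130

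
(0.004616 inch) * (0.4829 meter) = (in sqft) 0.0006094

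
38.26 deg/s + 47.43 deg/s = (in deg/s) 85.69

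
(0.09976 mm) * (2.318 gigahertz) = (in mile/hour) 5.173e+05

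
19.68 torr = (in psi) 0.3805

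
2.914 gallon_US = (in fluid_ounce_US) 373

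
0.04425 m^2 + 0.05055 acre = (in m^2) 204.6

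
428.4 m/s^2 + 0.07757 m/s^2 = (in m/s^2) 428.5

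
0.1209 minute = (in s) 7.254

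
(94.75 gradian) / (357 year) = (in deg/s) 7.574e-09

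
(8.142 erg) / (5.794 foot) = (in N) 4.61e-07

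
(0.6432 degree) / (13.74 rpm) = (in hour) 2.167e-06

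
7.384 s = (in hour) 0.002051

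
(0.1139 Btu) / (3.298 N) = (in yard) 39.85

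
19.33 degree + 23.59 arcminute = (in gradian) 21.91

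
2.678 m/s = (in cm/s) 267.8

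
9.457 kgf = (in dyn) 9.274e+06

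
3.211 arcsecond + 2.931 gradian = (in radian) 0.04606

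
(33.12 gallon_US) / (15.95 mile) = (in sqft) 5.257e-05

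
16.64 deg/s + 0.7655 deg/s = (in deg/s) 17.41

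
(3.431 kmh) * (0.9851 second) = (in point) 2661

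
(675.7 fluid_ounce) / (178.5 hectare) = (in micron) 0.01119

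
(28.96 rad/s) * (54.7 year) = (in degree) 2.862e+12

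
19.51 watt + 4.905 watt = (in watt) 24.42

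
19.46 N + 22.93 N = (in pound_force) 9.53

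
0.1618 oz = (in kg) 0.004587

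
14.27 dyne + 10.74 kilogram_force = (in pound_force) 23.68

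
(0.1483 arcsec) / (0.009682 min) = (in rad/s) 1.238e-06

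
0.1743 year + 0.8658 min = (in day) 63.62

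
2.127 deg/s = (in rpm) 0.3545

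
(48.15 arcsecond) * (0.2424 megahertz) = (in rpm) 540.4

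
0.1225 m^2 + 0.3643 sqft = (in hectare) 1.563e-05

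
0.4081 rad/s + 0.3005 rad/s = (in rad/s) 0.7086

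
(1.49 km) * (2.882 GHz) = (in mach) 1.261e+10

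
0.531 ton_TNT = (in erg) 2.222e+16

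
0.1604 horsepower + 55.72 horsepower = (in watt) 4.167e+04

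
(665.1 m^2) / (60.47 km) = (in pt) 31.18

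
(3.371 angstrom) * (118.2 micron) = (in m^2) 3.985e-14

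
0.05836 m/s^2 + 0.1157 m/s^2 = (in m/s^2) 0.1741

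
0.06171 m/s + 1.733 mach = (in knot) 1147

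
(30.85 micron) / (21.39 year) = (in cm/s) 4.573e-12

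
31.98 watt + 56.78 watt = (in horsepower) 0.119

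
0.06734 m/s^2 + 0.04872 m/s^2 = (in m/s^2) 0.1161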